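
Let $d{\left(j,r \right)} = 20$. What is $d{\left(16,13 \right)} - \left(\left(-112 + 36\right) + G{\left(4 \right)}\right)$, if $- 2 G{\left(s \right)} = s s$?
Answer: $104$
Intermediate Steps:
$G{\left(s \right)} = - \frac{s^{2}}{2}$ ($G{\left(s \right)} = - \frac{s s}{2} = - \frac{s^{2}}{2}$)
$d{\left(16,13 \right)} - \left(\left(-112 + 36\right) + G{\left(4 \right)}\right) = 20 - \left(\left(-112 + 36\right) - \frac{4^{2}}{2}\right) = 20 - \left(-76 - 8\right) = 20 - -84 = 20 + 84 = 104$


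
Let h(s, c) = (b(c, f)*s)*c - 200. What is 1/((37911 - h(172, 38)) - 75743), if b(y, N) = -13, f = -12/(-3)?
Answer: 1/47336 ≈ 2.1126e-5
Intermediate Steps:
f = 4 (f = -12*(-⅓) = 4)
h(s, c) = -200 - 13*c*s (h(s, c) = (-13*s)*c - 200 = -13*c*s - 200 = -200 - 13*c*s)
1/((37911 - h(172, 38)) - 75743) = 1/((37911 - (-200 - 13*38*172)) - 75743) = 1/((37911 - (-200 - 84968)) - 75743) = 1/((37911 - 1*(-85168)) - 75743) = 1/((37911 + 85168) - 75743) = 1/(123079 - 75743) = 1/47336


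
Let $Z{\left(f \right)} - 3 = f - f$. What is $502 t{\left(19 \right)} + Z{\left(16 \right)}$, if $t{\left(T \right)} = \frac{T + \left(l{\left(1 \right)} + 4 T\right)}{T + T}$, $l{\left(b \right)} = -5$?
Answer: $\frac{22647}{19} \approx 1191.9$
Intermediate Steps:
$Z{\left(f \right)} = 3$ ($Z{\left(f \right)} = 3 + \left(f - f\right) = 3 + 0 = 3$)
$t{\left(T \right)} = \frac{-5 + 5 T}{2 T}$ ($t{\left(T \right)} = \frac{T + \left(-5 + 4 T\right)}{T + T} = \frac{-5 + 5 T}{2 T}$)
$502 t{\left(19 \right)} + Z{\left(16 \right)} = 502 \frac{5 \left(-1 + 19\right)}{2 \cdot 19} + 3 = 502 \cdot \frac{5}{2} \cdot \frac{1}{19} \cdot 18 + 3 = 502 \cdot \frac{45}{19} + 3 = \frac{22590}{19} + 3 = \frac{22647}{19}$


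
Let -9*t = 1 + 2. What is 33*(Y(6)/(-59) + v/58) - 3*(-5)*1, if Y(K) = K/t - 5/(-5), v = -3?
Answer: 78027/3422 ≈ 22.802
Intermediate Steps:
t = -1/3 (t = -(1 + 2)/9 = -1/9*3 = -1/3 ≈ -0.33333)
Y(K) = 1 - 3*K (Y(K) = K/(-1/3) - 5/(-5) = K*(-3) - 5*(-1/5) = -3*K + 1 = 1 - 3*K)
33*(Y(6)/(-59) + v/58) - 3*(-5)*1 = 33*((1 - 3*6)/(-59) - 3/58) - 3*(-5)*1 = 33*((1 - 18)*(-1/59) - 3*1/58) + 15*1 = 33*(-17*(-1/59) - 3/58) + 15 = 33*(17/59 - 3/58) + 15 = 33*(809/3422) + 15 = 26697/3422 + 15 = 78027/3422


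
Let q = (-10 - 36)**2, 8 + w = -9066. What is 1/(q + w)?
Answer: -1/6958 ≈ -0.00014372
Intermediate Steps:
w = -9074 (w = -8 - 9066 = -9074)
q = 2116 (q = (-46)**2 = 2116)
1/(q + w) = 1/(2116 - 9074) = 1/(-6958) = -1/6958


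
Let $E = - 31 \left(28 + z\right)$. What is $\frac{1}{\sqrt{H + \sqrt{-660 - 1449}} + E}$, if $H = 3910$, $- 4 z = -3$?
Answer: $- \frac{1}{\frac{3565}{4} - \sqrt{3910 + i \sqrt{2109}}} \approx -0.0012067 - 5.3468 \cdot 10^{-7} i$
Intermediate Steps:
$z = \frac{3}{4}$ ($z = \left(- \frac{1}{4}\right) \left(-3\right) = \frac{3}{4} \approx 0.75$)
$E = - \frac{3565}{4}$ ($E = - 31 \left(28 + \frac{3}{4}\right) = \left(-31\right) \frac{115}{4} = - \frac{3565}{4} \approx -891.25$)
$\frac{1}{\sqrt{H + \sqrt{-660 - 1449}} + E} = \frac{1}{\sqrt{3910 + \sqrt{-660 - 1449}} - \frac{3565}{4}} = \frac{1}{\sqrt{3910 + \sqrt{-2109}} - \frac{3565}{4}} = \frac{1}{\sqrt{3910 + i \sqrt{2109}} - \frac{3565}{4}} = \frac{1}{- \frac{3565}{4} + \sqrt{3910 + i \sqrt{2109}}}$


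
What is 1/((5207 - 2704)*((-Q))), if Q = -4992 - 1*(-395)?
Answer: 1/11506291 ≈ 8.6909e-8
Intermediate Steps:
Q = -4597 (Q = -4992 + 395 = -4597)
1/((5207 - 2704)*((-Q))) = 1/((5207 - 2704)*((-1*(-4597)))) = 1/(2503*4597) = (1/2503)*(1/4597) = 1/11506291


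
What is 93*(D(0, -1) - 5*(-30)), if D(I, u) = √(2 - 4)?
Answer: 13950 + 93*I*√2 ≈ 13950.0 + 131.52*I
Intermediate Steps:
D(I, u) = I*√2 (D(I, u) = √(-2) = I*√2)
93*(D(0, -1) - 5*(-30)) = 93*(I*√2 - 5*(-30)) = 93*(I*√2 + 150) = 93*(150 + I*√2) = 13950 + 93*I*√2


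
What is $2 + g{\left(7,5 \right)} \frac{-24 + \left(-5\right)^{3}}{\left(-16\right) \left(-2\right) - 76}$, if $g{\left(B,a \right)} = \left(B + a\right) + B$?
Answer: $\frac{2919}{44} \approx 66.341$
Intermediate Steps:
$g{\left(B,a \right)} = a + 2 B$
$2 + g{\left(7,5 \right)} \frac{-24 + \left(-5\right)^{3}}{\left(-16\right) \left(-2\right) - 76} = 2 + \left(5 + 2 \cdot 7\right) \frac{-24 + \left(-5\right)^{3}}{\left(-16\right) \left(-2\right) - 76} = 2 + \left(5 + 14\right) \frac{-24 - 125}{32 - 76} = 2 + 19 \left(- \frac{149}{-44}\right) = 2 + 19 \left(\left(-149\right) \left(- \frac{1}{44}\right)\right) = 2 + 19 \cdot \frac{149}{44} = 2 + \frac{2831}{44} = \frac{2919}{44}$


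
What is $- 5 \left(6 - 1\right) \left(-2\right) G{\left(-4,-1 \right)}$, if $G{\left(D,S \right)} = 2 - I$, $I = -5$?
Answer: $350$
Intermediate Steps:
$G{\left(D,S \right)} = 7$ ($G{\left(D,S \right)} = 2 - -5 = 2 + 5 = 7$)
$- 5 \left(6 - 1\right) \left(-2\right) G{\left(-4,-1 \right)} = - 5 \left(6 - 1\right) \left(-2\right) 7 = \left(-5\right) 5 \left(-2\right) 7 = \left(-25\right) \left(-2\right) 7 = 50 \cdot 7 = 350$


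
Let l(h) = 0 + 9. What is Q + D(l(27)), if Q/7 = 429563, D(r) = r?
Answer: 3006950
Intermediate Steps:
l(h) = 9
Q = 3006941 (Q = 7*429563 = 3006941)
Q + D(l(27)) = 3006941 + 9 = 3006950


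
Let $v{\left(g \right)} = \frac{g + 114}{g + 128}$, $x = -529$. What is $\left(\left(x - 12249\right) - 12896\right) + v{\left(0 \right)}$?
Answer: $- \frac{1643079}{64} \approx -25673.0$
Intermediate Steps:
$v{\left(g \right)} = \frac{114 + g}{128 + g}$
$\left(\left(x - 12249\right) - 12896\right) + v{\left(0 \right)} = \left(\left(-529 - 12249\right) - 12896\right) + \frac{114 + 0}{128 + 0} = \left(\left(-529 - 12249\right) - 12896\right) + \frac{1}{128} \cdot 114 = \left(-12778 - 12896\right) + \frac{1}{128} \cdot 114 = -25674 + \frac{57}{64} = - \frac{1643079}{64}$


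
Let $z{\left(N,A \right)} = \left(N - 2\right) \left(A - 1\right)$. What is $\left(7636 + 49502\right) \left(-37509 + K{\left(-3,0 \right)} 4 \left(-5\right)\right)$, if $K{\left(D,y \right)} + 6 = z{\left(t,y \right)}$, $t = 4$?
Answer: $-2134047162$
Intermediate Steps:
$z{\left(N,A \right)} = \left(-1 + A\right) \left(-2 + N\right)$ ($z{\left(N,A \right)} = \left(-2 + N\right) \left(-1 + A\right) = \left(-1 + A\right) \left(-2 + N\right)$)
$K{\left(D,y \right)} = -8 + 2 y$ ($K{\left(D,y \right)} = -6 + \left(2 - 4 - 2 y + y 4\right) = -6 + \left(2 - 4 - 2 y + 4 y\right) = -6 + \left(-2 + 2 y\right) = -8 + 2 y$)
$\left(7636 + 49502\right) \left(-37509 + K{\left(-3,0 \right)} 4 \left(-5\right)\right) = \left(7636 + 49502\right) \left(-37509 + \left(-8 + 2 \cdot 0\right) 4 \left(-5\right)\right) = 57138 \left(-37509 + \left(-8 + 0\right) 4 \left(-5\right)\right) = 57138 \left(-37509 + \left(-8\right) 4 \left(-5\right)\right) = 57138 \left(-37509 - -160\right) = 57138 \left(-37509 + 160\right) = 57138 \left(-37349\right) = -2134047162$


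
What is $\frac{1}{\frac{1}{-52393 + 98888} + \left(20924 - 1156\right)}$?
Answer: $\frac{46495}{919113161} \approx 5.0587 \cdot 10^{-5}$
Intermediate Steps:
$\frac{1}{\frac{1}{-52393 + 98888} + \left(20924 - 1156\right)} = \frac{1}{\frac{1}{46495} + 19768} = \frac{1}{\frac{919113161}{46495}} = \frac{46495}{919113161}$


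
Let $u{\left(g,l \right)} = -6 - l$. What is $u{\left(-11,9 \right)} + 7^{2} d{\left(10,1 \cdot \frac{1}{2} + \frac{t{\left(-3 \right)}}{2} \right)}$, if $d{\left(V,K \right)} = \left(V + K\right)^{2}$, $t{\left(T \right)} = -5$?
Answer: $3121$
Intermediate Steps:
$d{\left(V,K \right)} = \left(K + V\right)^{2}$
$u{\left(-11,9 \right)} + 7^{2} d{\left(10,1 \cdot \frac{1}{2} + \frac{t{\left(-3 \right)}}{2} \right)} = \left(-6 - 9\right) + 7^{2} \left(\left(1 \cdot \frac{1}{2} - \frac{5}{2}\right) + 10\right)^{2} = \left(-6 - 9\right) + 49 \left(\left(1 \cdot \frac{1}{2} - \frac{5}{2}\right) + 10\right)^{2} = -15 + 49 \left(\left(\frac{1}{2} - \frac{5}{2}\right) + 10\right)^{2} = -15 + 49 \left(-2 + 10\right)^{2} = -15 + 49 \cdot 8^{2} = -15 + 49 \cdot 64 = -15 + 3136 = 3121$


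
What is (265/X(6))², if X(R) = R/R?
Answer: 70225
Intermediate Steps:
X(R) = 1
(265/X(6))² = (265/1)² = (265*1)² = 265² = 70225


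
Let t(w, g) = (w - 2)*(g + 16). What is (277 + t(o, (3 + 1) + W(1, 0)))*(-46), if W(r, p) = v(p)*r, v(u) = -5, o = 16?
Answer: -22402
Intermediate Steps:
W(r, p) = -5*r
t(w, g) = (-2 + w)*(16 + g)
(277 + t(o, (3 + 1) + W(1, 0)))*(-46) = (277 + (-32 - 2*((3 + 1) - 5*1) + 16*16 + ((3 + 1) - 5*1)*16))*(-46) = (277 + (-32 - 2*(4 - 5) + 256 + (4 - 5)*16))*(-46) = (277 + (-32 - 2*(-1) + 256 - 1*16))*(-46) = (277 + (-32 + 2 + 256 - 16))*(-46) = (277 + 210)*(-46) = 487*(-46) = -22402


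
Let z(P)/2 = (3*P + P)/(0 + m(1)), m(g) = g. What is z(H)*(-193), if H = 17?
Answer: -26248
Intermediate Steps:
z(P) = 8*P (z(P) = 2*((3*P + P)/(0 + 1)) = 2*((4*P)/1) = 2*((4*P)*1) = 2*(4*P) = 8*P)
z(H)*(-193) = (8*17)*(-193) = 136*(-193) = -26248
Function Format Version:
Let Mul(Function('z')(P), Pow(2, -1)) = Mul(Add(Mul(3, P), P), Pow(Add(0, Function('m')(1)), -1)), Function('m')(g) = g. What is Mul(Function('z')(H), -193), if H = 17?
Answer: -26248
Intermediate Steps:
Function('z')(P) = Mul(8, P) (Function('z')(P) = Mul(2, Mul(Add(Mul(3, P), P), Pow(Add(0, 1), -1))) = Mul(2, Mul(Mul(4, P), Pow(1, -1))) = Mul(2, Mul(Mul(4, P), 1)) = Mul(2, Mul(4, P)) = Mul(8, P))
Mul(Function('z')(H), -193) = Mul(Mul(8, 17), -193) = Mul(136, -193) = -26248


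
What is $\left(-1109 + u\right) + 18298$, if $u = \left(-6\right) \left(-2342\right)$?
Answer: $31241$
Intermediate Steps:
$u = 14052$
$\left(-1109 + u\right) + 18298 = \left(-1109 + 14052\right) + 18298 = 12943 + 18298 = 31241$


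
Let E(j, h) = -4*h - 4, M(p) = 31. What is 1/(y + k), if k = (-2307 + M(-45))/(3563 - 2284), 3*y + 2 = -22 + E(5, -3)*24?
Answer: 1279/69348 ≈ 0.018443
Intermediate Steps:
E(j, h) = -4 - 4*h
y = 56 (y = -⅔ + (-22 + (-4 - 4*(-3))*24)/3 = -⅔ + (-22 + (-4 + 12)*24)/3 = -⅔ + (-22 + 8*24)/3 = -⅔ + (-22 + 192)/3 = -⅔ + (⅓)*170 = -⅔ + 170/3 = 56)
k = -2276/1279 (k = (-2307 + 31)/(3563 - 2284) = -2276/1279 ≈ -1.7795)
1/(y + k) = 1/(56 - 2276/1279) = 1/(69348/1279) = 1279/69348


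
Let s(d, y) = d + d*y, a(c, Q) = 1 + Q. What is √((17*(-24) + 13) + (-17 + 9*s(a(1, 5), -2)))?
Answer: I*√466 ≈ 21.587*I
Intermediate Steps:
√((17*(-24) + 13) + (-17 + 9*s(a(1, 5), -2))) = √((17*(-24) + 13) + (-17 + 9*((1 + 5)*(1 - 2)))) = √((-408 + 13) + (-17 + 9*(6*(-1)))) = √(-395 + (-17 + 9*(-6))) = √(-395 + (-17 - 54)) = √(-395 - 71) = √(-466) = I*√466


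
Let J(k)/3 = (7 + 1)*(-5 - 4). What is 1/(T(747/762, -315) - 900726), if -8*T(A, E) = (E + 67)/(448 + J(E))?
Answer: -232/208968401 ≈ -1.1102e-6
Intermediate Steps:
J(k) = -216 (J(k) = 3*((7 + 1)*(-5 - 4)) = 3*(8*(-9)) = 3*(-72) = -216)
T(A, E) = -67/1856 - E/1856 (T(A, E) = -(E + 67)/(8*(448 - 216)) = -(67 + E)/(8*232) = -(67/232 + E/232)/8 = -67/1856 - E/1856)
1/(T(747/762, -315) - 900726) = 1/((-67/1856 - 1/1856*(-315)) - 900726) = 1/((-67/1856 + 315/1856) - 900726) = 1/(31/232 - 900726) = 1/(-208968401/232) = -232/208968401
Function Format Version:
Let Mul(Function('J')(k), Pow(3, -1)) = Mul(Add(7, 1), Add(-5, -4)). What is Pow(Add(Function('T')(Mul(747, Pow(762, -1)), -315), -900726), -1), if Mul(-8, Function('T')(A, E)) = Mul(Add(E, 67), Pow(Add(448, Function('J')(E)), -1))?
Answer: Rational(-232, 208968401) ≈ -1.1102e-6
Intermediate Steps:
Function('J')(k) = -216 (Function('J')(k) = Mul(3, Mul(Add(7, 1), Add(-5, -4))) = Mul(3, Mul(8, -9)) = Mul(3, -72) = -216)
Function('T')(A, E) = Add(Rational(-67, 1856), Mul(Rational(-1, 1856), E)) (Function('T')(A, E) = Mul(Rational(-1, 8), Mul(Add(E, 67), Pow(Add(448, -216), -1))) = Mul(Rational(-1, 8), Mul(Add(67, E), Pow(232, -1))) = Mul(Rational(-1, 8), Mul(Add(67, E), Rational(1, 232))) = Mul(Rational(-1, 8), Add(Rational(67, 232), Mul(Rational(1, 232), E))) = Add(Rational(-67, 1856), Mul(Rational(-1, 1856), E)))
Pow(Add(Function('T')(Mul(747, Pow(762, -1)), -315), -900726), -1) = Pow(Add(Add(Rational(-67, 1856), Mul(Rational(-1, 1856), -315)), -900726), -1) = Pow(Add(Add(Rational(-67, 1856), Rational(315, 1856)), -900726), -1) = Pow(Add(Rational(31, 232), -900726), -1) = Pow(Rational(-208968401, 232), -1) = Rational(-232, 208968401)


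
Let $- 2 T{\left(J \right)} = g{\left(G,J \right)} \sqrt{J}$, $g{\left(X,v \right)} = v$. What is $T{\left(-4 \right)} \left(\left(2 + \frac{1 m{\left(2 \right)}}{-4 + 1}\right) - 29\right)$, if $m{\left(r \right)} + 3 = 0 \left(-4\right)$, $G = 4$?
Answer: $- 104 i \approx - 104.0 i$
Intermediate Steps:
$m{\left(r \right)} = -3$ ($m{\left(r \right)} = -3 + 0 \left(-4\right) = -3 + 0 = -3$)
$T{\left(J \right)} = - \frac{J^{\frac{3}{2}}}{2}$ ($T{\left(J \right)} = - \frac{J \sqrt{J}}{2} = - \frac{J^{\frac{3}{2}}}{2}$)
$T{\left(-4 \right)} \left(\left(2 + \frac{1 m{\left(2 \right)}}{-4 + 1}\right) - 29\right) = - \frac{\left(-4\right)^{\frac{3}{2}}}{2} \left(\left(2 + \frac{1 \left(-3\right)}{-4 + 1}\right) - 29\right) = - \frac{\left(-8\right) i}{2} \left(\left(2 - \frac{3}{-3}\right) - 29\right) = 4 i \left(\left(2 - -1\right) - 29\right) = 4 i \left(\left(2 + 1\right) - 29\right) = 4 i \left(3 - 29\right) = 4 i \left(-26\right) = - 104 i$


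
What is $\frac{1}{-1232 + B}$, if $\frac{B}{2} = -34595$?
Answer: $- \frac{1}{70422} \approx -1.42 \cdot 10^{-5}$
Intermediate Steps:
$B = -69190$ ($B = 2 \left(-34595\right) = -69190$)
$\frac{1}{-1232 + B} = \frac{1}{-1232 - 69190} = \frac{1}{-70422} = - \frac{1}{70422}$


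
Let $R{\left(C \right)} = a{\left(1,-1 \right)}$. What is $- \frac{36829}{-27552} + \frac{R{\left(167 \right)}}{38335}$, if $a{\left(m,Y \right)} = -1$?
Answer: $\frac{34434443}{25761120} \approx 1.3367$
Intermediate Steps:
$R{\left(C \right)} = -1$
$- \frac{36829}{-27552} + \frac{R{\left(167 \right)}}{38335} = - \frac{36829}{-27552} - \frac{1}{38335} = \left(-36829\right) \left(- \frac{1}{27552}\right) - \frac{1}{38335} = \frac{36829}{27552} - \frac{1}{38335} = \frac{34434443}{25761120}$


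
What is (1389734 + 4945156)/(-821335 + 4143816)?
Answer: 6334890/3322481 ≈ 1.9067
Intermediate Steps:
(1389734 + 4945156)/(-821335 + 4143816) = 6334890/3322481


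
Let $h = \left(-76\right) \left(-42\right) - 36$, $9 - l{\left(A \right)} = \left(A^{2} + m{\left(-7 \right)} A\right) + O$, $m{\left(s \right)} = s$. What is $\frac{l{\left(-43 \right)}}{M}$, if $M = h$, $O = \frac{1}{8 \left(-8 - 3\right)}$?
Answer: $- \frac{188407}{277728} \approx -0.67839$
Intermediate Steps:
$O = - \frac{1}{88}$ ($O = \frac{1}{8 \left(-11\right)} = \frac{1}{-88} = - \frac{1}{88} \approx -0.011364$)
$l{\left(A \right)} = \frac{793}{88} - A^{2} + 7 A$ ($l{\left(A \right)} = 9 - \left(\left(A^{2} - 7 A\right) - \frac{1}{88}\right) = 9 - \left(- \frac{1}{88} + A^{2} - 7 A\right) = 9 + \left(\frac{1}{88} - A^{2} + 7 A\right) = \frac{793}{88} - A^{2} + 7 A$)
$h = 3156$ ($h = 3192 - 36 = 3156$)
$M = 3156$
$\frac{l{\left(-43 \right)}}{M} = \frac{\frac{793}{88} - \left(-43\right)^{2} + 7 \left(-43\right)}{3156} = \left(\frac{793}{88} - 1849 - 301\right) \frac{1}{3156} = \left(- \frac{188407}{88}\right) \frac{1}{3156} = - \frac{188407}{277728}$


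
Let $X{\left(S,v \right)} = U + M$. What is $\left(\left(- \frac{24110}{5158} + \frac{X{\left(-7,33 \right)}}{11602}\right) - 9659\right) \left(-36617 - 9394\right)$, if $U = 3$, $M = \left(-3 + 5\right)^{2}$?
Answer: $\frac{13304180621734569}{29921558} \approx 4.4464 \cdot 10^{8}$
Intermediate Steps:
$M = 4$ ($M = 2^{2} = 4$)
$X{\left(S,v \right)} = 7$ ($X{\left(S,v \right)} = 3 + 4 = 7$)
$\left(\left(- \frac{24110}{5158} + \frac{X{\left(-7,33 \right)}}{11602}\right) - 9659\right) \left(-36617 - 9394\right) = \left(\left(- \frac{24110}{5158} + \frac{7}{11602}\right) - 9659\right) \left(-36617 - 9394\right) = \left(\left(\left(-24110\right) \frac{1}{5158} + 7 \cdot \frac{1}{11602}\right) - 9659\right) \left(-46011\right) = \left(\left(- \frac{12055}{2579} + \frac{7}{11602}\right) - 9659\right) \left(-46011\right) = \left(- \frac{139844057}{29921558} - 9659\right) \left(-46011\right) = \left(- \frac{289152172779}{29921558}\right) \left(-46011\right) = \frac{13304180621734569}{29921558}$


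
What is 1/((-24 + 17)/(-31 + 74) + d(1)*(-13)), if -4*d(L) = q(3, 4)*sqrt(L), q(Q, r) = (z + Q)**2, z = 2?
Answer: 172/13947 ≈ 0.012332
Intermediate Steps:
q(Q, r) = (2 + Q)**2
d(L) = -25*sqrt(L)/4 (d(L) = -(2 + 3)**2*sqrt(L)/4 = -5**2*sqrt(L)/4 = -25*sqrt(L)/4)
1/((-24 + 17)/(-31 + 74) + d(1)*(-13)) = 1/((-24 + 17)/(-31 + 74) - 25*sqrt(1)/4*(-13)) = 1/(-7/43 - 25/4*1*(-13)) = 1/(-7*1/43 - 25/4*(-13)) = 1/(-7/43 + 325/4) = 1/(13947/172) = 172/13947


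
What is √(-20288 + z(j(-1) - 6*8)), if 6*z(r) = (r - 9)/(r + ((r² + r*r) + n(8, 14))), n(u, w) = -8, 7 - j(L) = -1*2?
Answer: 2*I*√45495972790/2995 ≈ 142.44*I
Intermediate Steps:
j(L) = 9 (j(L) = 7 - (-1)*2 = 7 - 1*(-2) = 7 + 2 = 9)
z(r) = (-9 + r)/(6*(-8 + r + 2*r²)) (z(r) = ((r - 9)/(r + ((r² + r*r) - 8)))/6 = ((-9 + r)/(r + ((r² + r²) - 8)))/6 = ((-9 + r)/(r + (2*r² - 8)))/6 = ((-9 + r)/(r + (-8 + 2*r²)))/6 = ((-9 + r)/(-8 + r + 2*r²))/6 = (-9 + r)/(6*(-8 + r + 2*r²)))
√(-20288 + z(j(-1) - 6*8)) = √(-20288 + (-9 + (9 - 6*8))/(6*(-8 + (9 - 6*8) + 2*(9 - 6*8)²))) = √(-20288 + (-9 + (9 - 48))/(6*(-8 + (9 - 48) + 2*(9 - 48)²))) = √(-20288 + (-9 - 39)/(6*(-8 - 39 + 2*(-39)²))) = √(-20288 + (⅙)*(-48)/(-8 - 39 + 2*1521)) = √(-20288 + (⅙)*(-48)/(-8 - 39 + 3042)) = √(-20288 + (⅙)*(-48)/2995) = √(-20288 + (⅙)*(1/2995)*(-48)) = √(-20288 - 8/2995) = √(-60762568/2995) = 2*I*√45495972790/2995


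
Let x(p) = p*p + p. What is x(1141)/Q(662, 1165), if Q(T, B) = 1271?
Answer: 1303022/1271 ≈ 1025.2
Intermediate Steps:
x(p) = p + p² (x(p) = p² + p = p + p²)
x(1141)/Q(662, 1165) = (1141*(1 + 1141))/1271 = (1141*1142)*(1/1271) = 1303022*(1/1271) = 1303022/1271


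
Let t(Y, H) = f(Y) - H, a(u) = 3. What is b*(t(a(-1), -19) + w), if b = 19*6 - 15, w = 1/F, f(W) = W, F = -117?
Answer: 28303/13 ≈ 2177.2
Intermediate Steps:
w = -1/117 (w = 1/(-117) = -1/117 ≈ -0.0085470)
b = 99 (b = 114 - 15 = 99)
t(Y, H) = Y - H
b*(t(a(-1), -19) + w) = 99*((3 - 1*(-19)) - 1/117) = 99*((3 + 19) - 1/117) = 99*(22 - 1/117) = 99*(2573/117) = 28303/13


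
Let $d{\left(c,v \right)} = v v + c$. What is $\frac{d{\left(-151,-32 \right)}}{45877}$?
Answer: $\frac{873}{45877} \approx 0.019029$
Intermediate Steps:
$d{\left(c,v \right)} = c + v^{2}$ ($d{\left(c,v \right)} = v^{2} + c = c + v^{2}$)
$\frac{d{\left(-151,-32 \right)}}{45877} = \frac{-151 + \left(-32\right)^{2}}{45877} = \left(-151 + 1024\right) \frac{1}{45877} = 873 \cdot \frac{1}{45877} = \frac{873}{45877}$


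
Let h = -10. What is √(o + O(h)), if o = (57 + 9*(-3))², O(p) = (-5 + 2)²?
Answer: 3*√101 ≈ 30.150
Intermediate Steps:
O(p) = 9 (O(p) = (-3)² = 9)
o = 900 (o = (57 - 27)² = 30² = 900)
√(o + O(h)) = √(900 + 9) = √909 = 3*√101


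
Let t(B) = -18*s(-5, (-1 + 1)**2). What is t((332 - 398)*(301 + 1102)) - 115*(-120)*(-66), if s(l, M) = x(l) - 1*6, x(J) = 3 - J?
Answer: -910836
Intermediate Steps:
s(l, M) = -3 - l (s(l, M) = (3 - l) - 1*6 = (3 - l) - 6 = -3 - l)
t(B) = -36 (t(B) = -18*(-3 - 1*(-5)) = -18*(-3 + 5) = -18*2 = -36)
t((332 - 398)*(301 + 1102)) - 115*(-120)*(-66) = -36 - 115*(-120)*(-66) = -36 + 13800*(-66) = -36 - 910800 = -910836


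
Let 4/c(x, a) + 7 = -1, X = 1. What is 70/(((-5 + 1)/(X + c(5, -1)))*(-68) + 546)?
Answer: 7/109 ≈ 0.064220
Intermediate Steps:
c(x, a) = -½ (c(x, a) = 4/(-7 - 1) = 4/(-8) = 4*(-⅛) = -½)
70/(((-5 + 1)/(X + c(5, -1)))*(-68) + 546) = 70/(((-5 + 1)/(1 - ½))*(-68) + 546) = 70/(-4/½*(-68) + 546) = 70/(-4*2*(-68) + 546) = 70/(-8*(-68) + 546) = 70/(544 + 546) = 70/1090 = 70*(1/1090) = 7/109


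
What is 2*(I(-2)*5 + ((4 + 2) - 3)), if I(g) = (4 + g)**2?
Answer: 46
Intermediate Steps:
2*(I(-2)*5 + ((4 + 2) - 3)) = 2*((4 - 2)**2*5 + ((4 + 2) - 3)) = 2*(2**2*5 + (6 - 3)) = 2*(4*5 + 3) = 2*(20 + 3) = 2*23 = 46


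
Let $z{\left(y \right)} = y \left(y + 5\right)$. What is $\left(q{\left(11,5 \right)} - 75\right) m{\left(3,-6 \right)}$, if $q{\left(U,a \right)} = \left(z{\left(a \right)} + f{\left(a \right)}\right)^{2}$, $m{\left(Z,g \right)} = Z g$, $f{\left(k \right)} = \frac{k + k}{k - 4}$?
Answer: $-63450$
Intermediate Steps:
$f{\left(k \right)} = \frac{2 k}{-4 + k}$
$z{\left(y \right)} = y \left(5 + y\right)$
$q{\left(U,a \right)} = \left(a \left(5 + a\right) + \frac{2 a}{-4 + a}\right)^{2}$
$\left(q{\left(11,5 \right)} - 75\right) m{\left(3,-6 \right)} = \left(\frac{5^{2} \left(-18 + 5 + 5^{2}\right)^{2}}{\left(-4 + 5\right)^{2}} - 75\right) 3 \left(-6\right) = \left(25 \cdot 1^{-2} \left(-18 + 5 + 25\right)^{2} - 75\right) \left(-18\right) = \left(25 \cdot 1 \cdot 12^{2} - 75\right) \left(-18\right) = \left(25 \cdot 1 \cdot 144 - 75\right) \left(-18\right) = \left(3600 - 75\right) \left(-18\right) = 3525 \left(-18\right) = -63450$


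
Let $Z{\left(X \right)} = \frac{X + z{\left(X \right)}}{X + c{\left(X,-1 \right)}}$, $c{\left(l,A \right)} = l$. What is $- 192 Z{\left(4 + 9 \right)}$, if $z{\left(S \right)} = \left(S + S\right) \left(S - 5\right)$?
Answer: $-1632$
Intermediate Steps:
$z{\left(S \right)} = 2 S \left(-5 + S\right)$
$Z{\left(X \right)} = \frac{X + 2 X \left(-5 + X\right)}{2 X}$ ($Z{\left(X \right)} = \frac{X + 2 X \left(-5 + X\right)}{X + X} = \frac{X + 2 X \left(-5 + X\right)}{2 X}$)
$- 192 Z{\left(4 + 9 \right)} = - 192 \left(- \frac{9}{2} + \left(4 + 9\right)\right) = - 192 \left(- \frac{9}{2} + 13\right) = \left(-192\right) \frac{17}{2} = -1632$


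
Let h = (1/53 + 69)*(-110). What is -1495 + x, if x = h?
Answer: -481615/53 ≈ -9087.1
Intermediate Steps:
h = -402380/53 (h = (1/53 + 69)*(-110) = (3658/53)*(-110) = -402380/53 ≈ -7592.1)
x = -402380/53 ≈ -7592.1
-1495 + x = -1495 - 402380/53 = -481615/53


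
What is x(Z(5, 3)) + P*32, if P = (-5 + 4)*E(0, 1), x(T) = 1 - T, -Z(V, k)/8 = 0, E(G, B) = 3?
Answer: -95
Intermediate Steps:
Z(V, k) = 0 (Z(V, k) = -8*0 = 0)
P = -3 (P = (-5 + 4)*3 = -1*3 = -3)
x(Z(5, 3)) + P*32 = (1 - 1*0) - 3*32 = (1 + 0) - 96 = 1 - 96 = -95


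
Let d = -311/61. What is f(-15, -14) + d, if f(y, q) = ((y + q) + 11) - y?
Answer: -494/61 ≈ -8.0984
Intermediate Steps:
d = -311/61 (d = -311*1/61 = -311/61 ≈ -5.0984)
f(y, q) = 11 + q (f(y, q) = ((q + y) + 11) - y = (11 + q + y) - y = 11 + q)
f(-15, -14) + d = (11 - 14) - 311/61 = -3 - 311/61 = -494/61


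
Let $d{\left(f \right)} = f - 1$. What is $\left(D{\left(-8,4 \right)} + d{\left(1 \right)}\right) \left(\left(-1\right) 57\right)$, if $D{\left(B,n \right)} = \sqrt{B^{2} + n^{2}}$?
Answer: $- 228 \sqrt{5} \approx -509.82$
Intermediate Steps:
$d{\left(f \right)} = -1 + f$ ($d{\left(f \right)} = f - 1 = -1 + f$)
$\left(D{\left(-8,4 \right)} + d{\left(1 \right)}\right) \left(\left(-1\right) 57\right) = \left(\sqrt{\left(-8\right)^{2} + 4^{2}} + \left(-1 + 1\right)\right) \left(\left(-1\right) 57\right) = \left(\sqrt{64 + 16} + 0\right) \left(-57\right) = \left(\sqrt{80} + 0\right) \left(-57\right) = \left(4 \sqrt{5} + 0\right) \left(-57\right) = 4 \sqrt{5} \left(-57\right) = - 228 \sqrt{5}$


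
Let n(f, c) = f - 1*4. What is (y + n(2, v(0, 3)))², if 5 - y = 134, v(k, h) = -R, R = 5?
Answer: 17161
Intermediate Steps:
v(k, h) = -5 (v(k, h) = -1*5 = -5)
n(f, c) = -4 + f (n(f, c) = f - 4 = -4 + f)
y = -129 (y = 5 - 1*134 = 5 - 134 = -129)
(y + n(2, v(0, 3)))² = (-129 + (-4 + 2))² = (-129 - 2)² = (-131)² = 17161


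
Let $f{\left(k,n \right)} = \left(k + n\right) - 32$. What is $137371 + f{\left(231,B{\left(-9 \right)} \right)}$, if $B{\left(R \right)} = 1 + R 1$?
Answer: $137562$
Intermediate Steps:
$B{\left(R \right)} = 1 + R$
$f{\left(k,n \right)} = -32 + k + n$
$137371 + f{\left(231,B{\left(-9 \right)} \right)} = 137371 + \left(-32 + 231 + \left(1 - 9\right)\right) = 137371 - -191 = 137371 + 191 = 137562$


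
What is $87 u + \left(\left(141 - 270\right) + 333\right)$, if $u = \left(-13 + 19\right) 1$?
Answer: $726$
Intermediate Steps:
$u = 6$ ($u = 6 \cdot 1 = 6$)
$87 u + \left(\left(141 - 270\right) + 333\right) = 87 \cdot 6 + \left(\left(141 - 270\right) + 333\right) = 522 + \left(-129 + 333\right) = 522 + 204 = 726$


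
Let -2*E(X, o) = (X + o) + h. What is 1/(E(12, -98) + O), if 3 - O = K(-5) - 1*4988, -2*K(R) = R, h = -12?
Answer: 2/10075 ≈ 0.00019851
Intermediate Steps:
K(R) = -R/2
E(X, o) = 6 - X/2 - o/2 (E(X, o) = -((X + o) - 12)/2 = -(-12 + X + o)/2 = 6 - X/2 - o/2)
O = 9977/2 (O = 3 - (-½*(-5) - 1*4988) = 3 - (5/2 - 4988) = 3 - 1*(-9971/2) = 3 + 9971/2 = 9977/2 ≈ 4988.5)
1/(E(12, -98) + O) = 1/((6 - ½*12 - ½*(-98)) + 9977/2) = 1/((6 - 6 + 49) + 9977/2) = 1/(49 + 9977/2) = 1/(10075/2) = 2/10075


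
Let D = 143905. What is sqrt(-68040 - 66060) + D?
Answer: 143905 + 30*I*sqrt(149) ≈ 1.4391e+5 + 366.2*I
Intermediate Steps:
sqrt(-68040 - 66060) + D = sqrt(-68040 - 66060) + 143905 = sqrt(-134100) + 143905 = 30*I*sqrt(149) + 143905 = 143905 + 30*I*sqrt(149)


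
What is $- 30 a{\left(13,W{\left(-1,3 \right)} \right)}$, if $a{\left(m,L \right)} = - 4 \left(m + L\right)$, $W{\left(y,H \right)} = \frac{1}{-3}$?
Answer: $1520$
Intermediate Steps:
$W{\left(y,H \right)} = - \frac{1}{3}$
$a{\left(m,L \right)} = - 4 L - 4 m$ ($a{\left(m,L \right)} = - 4 \left(L + m\right) = - 4 L - 4 m$)
$- 30 a{\left(13,W{\left(-1,3 \right)} \right)} = - 30 \left(\left(-4\right) \left(- \frac{1}{3}\right) - 52\right) = - 30 \left(\frac{4}{3} - 52\right) = \left(-30\right) \left(- \frac{152}{3}\right) = 1520$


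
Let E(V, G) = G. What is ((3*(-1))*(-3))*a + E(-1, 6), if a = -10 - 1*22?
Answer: -282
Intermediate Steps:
a = -32 (a = -10 - 22 = -32)
((3*(-1))*(-3))*a + E(-1, 6) = ((3*(-1))*(-3))*(-32) + 6 = -3*(-3)*(-32) + 6 = 9*(-32) + 6 = -288 + 6 = -282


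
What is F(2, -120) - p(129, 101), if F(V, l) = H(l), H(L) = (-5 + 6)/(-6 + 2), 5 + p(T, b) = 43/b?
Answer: 1747/404 ≈ 4.3243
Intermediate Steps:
p(T, b) = -5 + 43/b
H(L) = -¼ (H(L) = 1/(-4) = 1*(-¼) = -¼)
F(V, l) = -¼
F(2, -120) - p(129, 101) = -¼ - (-5 + 43/101) = -¼ - 1*(-462/101) = -¼ + 462/101 = 1747/404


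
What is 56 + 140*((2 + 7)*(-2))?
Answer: -2464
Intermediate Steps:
56 + 140*((2 + 7)*(-2)) = 56 + 140*(9*(-2)) = 56 + 140*(-18) = 56 - 2520 = -2464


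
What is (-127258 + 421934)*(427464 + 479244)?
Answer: 267185086608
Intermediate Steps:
(-127258 + 421934)*(427464 + 479244) = 294676*906708 = 267185086608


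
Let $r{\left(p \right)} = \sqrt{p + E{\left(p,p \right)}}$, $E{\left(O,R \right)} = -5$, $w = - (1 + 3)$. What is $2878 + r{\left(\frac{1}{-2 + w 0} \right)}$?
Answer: $2878 + \frac{i \sqrt{22}}{2} \approx 2878.0 + 2.3452 i$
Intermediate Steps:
$w = -4$ ($w = \left(-1\right) 4 = -4$)
$r{\left(p \right)} = \sqrt{-5 + p}$ ($r{\left(p \right)} = \sqrt{p - 5} = \sqrt{-5 + p}$)
$2878 + r{\left(\frac{1}{-2 + w 0} \right)} = 2878 + \sqrt{-5 + \frac{1}{-2 - 0}} = 2878 + \sqrt{-5 + \frac{1}{-2 + 0}} = 2878 + \sqrt{-5 + \frac{1}{-2}} = 2878 + \sqrt{-5 - \frac{1}{2}} = 2878 + \sqrt{- \frac{11}{2}} = 2878 + \frac{i \sqrt{22}}{2}$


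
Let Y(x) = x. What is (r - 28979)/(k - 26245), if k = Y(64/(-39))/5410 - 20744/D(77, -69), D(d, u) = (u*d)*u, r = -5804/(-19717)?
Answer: 7365790259304672195/6670953037787355601 ≈ 1.1042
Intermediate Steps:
r = 5804/19717 (r = -5804*(-1/19717) = 5804/19717 ≈ 0.29437)
D(d, u) = d*u² (D(d, u) = (d*u)*u = d*u²)
k = -733373128/12891383505 (k = (64/(-39))/5410 - 20744/(77*(-69)²) = (64*(-1/39))*(1/5410) - 20744/(77*4761) = -64/39*1/5410 - 20744/366597 = -32/105495 - 20744*1/366597 = -32/105495 - 20744/366597 = -733373128/12891383505 ≈ -0.056889)
(r - 28979)/(k - 26245) = (5804/19717 - 28979)/(-733373128/12891383505 - 26245) = -571373139/(19717*(-338335093461853/12891383505)) = -571373139/19717*(-12891383505/338335093461853) = 7365790259304672195/6670953037787355601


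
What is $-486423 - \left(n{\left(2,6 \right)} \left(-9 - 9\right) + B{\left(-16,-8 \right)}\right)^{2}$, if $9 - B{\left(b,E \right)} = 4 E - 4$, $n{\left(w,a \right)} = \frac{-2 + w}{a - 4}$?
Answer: $-488448$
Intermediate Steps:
$n{\left(w,a \right)} = \frac{-2 + w}{-4 + a}$
$B{\left(b,E \right)} = 13 - 4 E$ ($B{\left(b,E \right)} = 9 - \left(4 E - 4\right) = 9 - \left(-4 + 4 E\right) = 13 - 4 E$)
$-486423 - \left(n{\left(2,6 \right)} \left(-9 - 9\right) + B{\left(-16,-8 \right)}\right)^{2} = -486423 - \left(\frac{-2 + 2}{-4 + 6} \left(-9 - 9\right) + \left(13 - -32\right)\right)^{2} = -486423 - \left(\frac{1}{2} \cdot 0 \left(-18\right) + \left(13 + 32\right)\right)^{2} = -486423 - \left(\frac{1}{2} \cdot 0 \left(-18\right) + 45\right)^{2} = -486423 - \left(0 \left(-18\right) + 45\right)^{2} = -486423 - \left(0 + 45\right)^{2} = -486423 - 45^{2} = -486423 - 2025 = -488448$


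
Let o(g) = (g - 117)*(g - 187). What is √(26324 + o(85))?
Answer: 2*√7397 ≈ 172.01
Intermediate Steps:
o(g) = (-187 + g)*(-117 + g) (o(g) = (-117 + g)*(-187 + g) = (-187 + g)*(-117 + g))
√(26324 + o(85)) = √(26324 + (21879 + 85² - 304*85)) = √(26324 + (21879 + 7225 - 25840)) = √(26324 + 3264) = √29588 = 2*√7397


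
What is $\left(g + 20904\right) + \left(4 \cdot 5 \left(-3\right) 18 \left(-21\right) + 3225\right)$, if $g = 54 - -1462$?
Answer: $48325$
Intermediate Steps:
$g = 1516$ ($g = 54 + 1462 = 1516$)
$\left(g + 20904\right) + \left(4 \cdot 5 \left(-3\right) 18 \left(-21\right) + 3225\right) = \left(1516 + 20904\right) + \left(4 \cdot 5 \left(-3\right) 18 \left(-21\right) + 3225\right) = 22420 + \left(20 \left(-3\right) 18 \left(-21\right) + 3225\right) = 22420 + \left(\left(-60\right) 18 \left(-21\right) + 3225\right) = 22420 + \left(\left(-1080\right) \left(-21\right) + 3225\right) = 22420 + \left(22680 + 3225\right) = 22420 + 25905 = 48325$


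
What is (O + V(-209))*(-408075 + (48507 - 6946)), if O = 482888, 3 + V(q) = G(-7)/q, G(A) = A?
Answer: -36989682159608/209 ≈ -1.7698e+11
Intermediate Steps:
V(q) = -3 - 7/q
(O + V(-209))*(-408075 + (48507 - 6946)) = (482888 + (-3 - 7/(-209)))*(-408075 + (48507 - 6946)) = (482888 + (-3 - 7*(-1/209)))*(-408075 + 41561) = (482888 + (-3 + 7/209))*(-366514) = (482888 - 620/209)*(-366514) = (100922972/209)*(-366514) = -36989682159608/209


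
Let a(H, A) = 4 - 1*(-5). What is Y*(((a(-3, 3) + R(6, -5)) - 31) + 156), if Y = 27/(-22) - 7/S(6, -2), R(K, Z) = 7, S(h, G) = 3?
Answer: -11045/22 ≈ -502.05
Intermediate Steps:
a(H, A) = 9 (a(H, A) = 4 + 5 = 9)
Y = -235/66 (Y = 27/(-22) - 7/3 = 27*(-1/22) - 7*⅓ = -27/22 - 7/3 = -235/66 ≈ -3.5606)
Y*(((a(-3, 3) + R(6, -5)) - 31) + 156) = -235*(((9 + 7) - 31) + 156)/66 = -235*((16 - 31) + 156)/66 = -235*(-15 + 156)/66 = -235/66*141 = -11045/22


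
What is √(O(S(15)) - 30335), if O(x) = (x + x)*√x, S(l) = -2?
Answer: √(-30335 - 4*I*√2) ≈ 0.016 - 174.17*I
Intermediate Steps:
O(x) = 2*x^(3/2) (O(x) = (2*x)*√x = 2*x^(3/2))
√(O(S(15)) - 30335) = √(2*(-2)^(3/2) - 30335) = √(2*(-2*I*√2) - 30335) = √(-4*I*√2 - 30335) = √(-30335 - 4*I*√2)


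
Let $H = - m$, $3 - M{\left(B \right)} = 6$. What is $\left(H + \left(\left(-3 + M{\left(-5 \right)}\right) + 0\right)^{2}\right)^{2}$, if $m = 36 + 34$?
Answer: $1156$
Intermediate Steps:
$M{\left(B \right)} = -3$ ($M{\left(B \right)} = 3 - 6 = -3$)
$m = 70$
$H = -70$ ($H = \left(-1\right) 70 = -70$)
$\left(H + \left(\left(-3 + M{\left(-5 \right)}\right) + 0\right)^{2}\right)^{2} = \left(-70 + \left(\left(-3 - 3\right) + 0\right)^{2}\right)^{2} = \left(-70 + \left(-6 + 0\right)^{2}\right)^{2} = \left(-70 + \left(-6\right)^{2}\right)^{2} = \left(-70 + 36\right)^{2} = \left(-34\right)^{2} = 1156$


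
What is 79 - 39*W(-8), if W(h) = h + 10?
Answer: 1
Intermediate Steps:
W(h) = 10 + h
79 - 39*W(-8) = 79 - 39*(10 - 8) = 79 - 39*2 = 79 - 78 = 1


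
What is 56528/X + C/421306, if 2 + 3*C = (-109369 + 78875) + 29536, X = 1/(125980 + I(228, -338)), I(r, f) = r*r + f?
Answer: 2115133601050624/210653 ≈ 1.0041e+10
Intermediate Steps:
I(r, f) = f + r² (I(r, f) = r² + f = f + r²)
X = 1/177626 (X = 1/(125980 + (-338 + 228²)) = 1/(125980 + (-338 + 51984)) = 1/(125980 + 51646) = 1/177626 ≈ 5.6298e-6)
C = -320 (C = -⅔ + ((-109369 + 78875) + 29536)/3 = -⅔ + (-30494 + 29536)/3 = -⅔ + (⅓)*(-958) = -⅔ - 958/3 = -320)
56528/X + C/421306 = 56528/(1/177626) - 320/421306 = 56528*177626 - 320*1/421306 = 10040842528 - 160/210653 = 2115133601050624/210653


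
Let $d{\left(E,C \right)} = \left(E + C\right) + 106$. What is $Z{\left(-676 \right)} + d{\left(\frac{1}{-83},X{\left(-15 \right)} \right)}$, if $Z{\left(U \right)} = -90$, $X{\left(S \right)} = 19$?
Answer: $\frac{2904}{83} \approx 34.988$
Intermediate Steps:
$d{\left(E,C \right)} = 106 + C + E$ ($d{\left(E,C \right)} = \left(C + E\right) + 106 = 106 + C + E$)
$Z{\left(-676 \right)} + d{\left(\frac{1}{-83},X{\left(-15 \right)} \right)} = -90 + \left(106 + 19 + \frac{1}{-83}\right) = -90 + \left(106 + 19 - \frac{1}{83}\right) = -90 + \frac{10374}{83} = \frac{2904}{83}$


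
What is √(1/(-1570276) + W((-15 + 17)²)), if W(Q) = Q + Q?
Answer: √4931533039783/785138 ≈ 2.8284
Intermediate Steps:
W(Q) = 2*Q
√(1/(-1570276) + W((-15 + 17)²)) = √(1/(-1570276) + 2*(-15 + 17)²) = √(-1/1570276 + 2*2²) = √(-1/1570276 + 2*4) = √(-1/1570276 + 8) = √(12562207/1570276) = √4931533039783/785138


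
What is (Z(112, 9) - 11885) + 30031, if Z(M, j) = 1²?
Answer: 18147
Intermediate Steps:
Z(M, j) = 1
(Z(112, 9) - 11885) + 30031 = (1 - 11885) + 30031 = -11884 + 30031 = 18147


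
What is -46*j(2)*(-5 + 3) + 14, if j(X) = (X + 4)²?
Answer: 3326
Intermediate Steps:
j(X) = (4 + X)²
-46*j(2)*(-5 + 3) + 14 = -46*(4 + 2)²*(-5 + 3) + 14 = -46*6²*(-2) + 14 = -1656*(-2) + 14 = -46*(-72) + 14 = 3312 + 14 = 3326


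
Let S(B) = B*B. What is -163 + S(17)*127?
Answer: 36540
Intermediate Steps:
S(B) = B²
-163 + S(17)*127 = -163 + 17²*127 = -163 + 289*127 = -163 + 36703 = 36540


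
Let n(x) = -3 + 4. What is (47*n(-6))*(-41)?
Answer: -1927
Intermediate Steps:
n(x) = 1
(47*n(-6))*(-41) = (47*1)*(-41) = 47*(-41) = -1927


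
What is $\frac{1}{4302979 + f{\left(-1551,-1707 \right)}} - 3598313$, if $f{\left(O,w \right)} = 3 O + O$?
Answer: $- \frac{15461141340574}{4296775} \approx -3.5983 \cdot 10^{6}$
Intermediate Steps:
$f{\left(O,w \right)} = 4 O$
$\frac{1}{4302979 + f{\left(-1551,-1707 \right)}} - 3598313 = \frac{1}{4302979 + 4 \left(-1551\right)} - 3598313 = \frac{1}{4302979 - 6204} - 3598313 = \frac{1}{4296775} - 3598313 = - \frac{15461141340574}{4296775}$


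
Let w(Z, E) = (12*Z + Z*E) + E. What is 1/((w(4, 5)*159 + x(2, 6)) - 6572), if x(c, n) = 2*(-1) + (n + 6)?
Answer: 1/5045 ≈ 0.00019822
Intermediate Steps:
w(Z, E) = E + 12*Z + E*Z (w(Z, E) = (12*Z + E*Z) + E = E + 12*Z + E*Z)
x(c, n) = 4 + n (x(c, n) = -2 + (6 + n) = 4 + n)
1/((w(4, 5)*159 + x(2, 6)) - 6572) = 1/(((5 + 12*4 + 5*4)*159 + (4 + 6)) - 6572) = 1/(((5 + 48 + 20)*159 + 10) - 6572) = 1/((73*159 + 10) - 6572) = 1/((11607 + 10) - 6572) = 1/(11617 - 6572) = 1/5045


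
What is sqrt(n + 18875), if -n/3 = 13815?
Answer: I*sqrt(22570) ≈ 150.23*I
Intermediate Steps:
n = -41445 (n = -3*13815 = -41445)
sqrt(n + 18875) = sqrt(-41445 + 18875) = sqrt(-22570) = I*sqrt(22570)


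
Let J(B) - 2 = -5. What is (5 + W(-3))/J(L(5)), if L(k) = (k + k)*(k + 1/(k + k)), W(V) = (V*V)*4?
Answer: -41/3 ≈ -13.667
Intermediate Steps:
W(V) = 4*V² (W(V) = V²*4 = 4*V²)
L(k) = 2*k*(k + 1/(2*k)) (L(k) = (2*k)*(k + 1/(2*k)) = 2*k*(k + 1/(2*k)))
J(B) = -3 (J(B) = 2 - 5 = -3)
(5 + W(-3))/J(L(5)) = (5 + 4*(-3)²)/(-3) = -(5 + 4*9)/3 = -(5 + 36)/3 = -⅓*41 = -41/3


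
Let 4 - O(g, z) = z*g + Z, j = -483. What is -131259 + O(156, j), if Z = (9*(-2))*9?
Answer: -55745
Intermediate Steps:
Z = -162 (Z = -18*9 = -162)
O(g, z) = 166 - g*z (O(g, z) = 4 - (z*g - 162) = 4 - (g*z - 162) = 4 - (-162 + g*z) = 4 + (162 - g*z) = 166 - g*z)
-131259 + O(156, j) = -131259 + (166 - 1*156*(-483)) = -131259 + (166 + 75348) = -131259 + 75514 = -55745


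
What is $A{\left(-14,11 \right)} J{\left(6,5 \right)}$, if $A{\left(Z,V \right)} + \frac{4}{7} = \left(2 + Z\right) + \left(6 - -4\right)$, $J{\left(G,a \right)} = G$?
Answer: $- \frac{108}{7} \approx -15.429$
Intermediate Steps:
$A{\left(Z,V \right)} = \frac{80}{7} + Z$ ($A{\left(Z,V \right)} = - \frac{4}{7} + \left(\left(2 + Z\right) + \left(6 - -4\right)\right) = - \frac{4}{7} + \left(\left(2 + Z\right) + \left(6 + 4\right)\right) = - \frac{4}{7} + \left(\left(2 + Z\right) + 10\right) = - \frac{4}{7} + \left(12 + Z\right) = \frac{80}{7} + Z$)
$A{\left(-14,11 \right)} J{\left(6,5 \right)} = \left(\frac{80}{7} - 14\right) 6 = \left(- \frac{18}{7}\right) 6 = - \frac{108}{7}$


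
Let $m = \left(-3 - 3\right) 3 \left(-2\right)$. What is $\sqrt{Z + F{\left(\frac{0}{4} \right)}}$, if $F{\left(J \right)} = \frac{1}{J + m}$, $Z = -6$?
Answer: $\frac{i \sqrt{215}}{6} \approx 2.4438 i$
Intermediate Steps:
$m = 36$ ($m = \left(-3 - 3\right) 3 \left(-2\right) = \left(-6\right) 3 \left(-2\right) = \left(-18\right) \left(-2\right) = 36$)
$F{\left(J \right)} = \frac{1}{36 + J}$ ($F{\left(J \right)} = \frac{1}{J + 36} = \frac{1}{36 + J}$)
$\sqrt{Z + F{\left(\frac{0}{4} \right)}} = \sqrt{-6 + \frac{1}{36 + \frac{0}{4}}} = \sqrt{-6 + \frac{1}{36 + 0 \cdot \frac{1}{4}}} = \sqrt{-6 + \frac{1}{36 + 0}} = \sqrt{-6 + \frac{1}{36}} = \sqrt{- \frac{215}{36}} = \frac{i \sqrt{215}}{6}$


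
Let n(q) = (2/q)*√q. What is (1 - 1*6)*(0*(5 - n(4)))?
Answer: 0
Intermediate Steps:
n(q) = 2/√q
(1 - 1*6)*(0*(5 - n(4))) = (1 - 1*6)*(0*(5 - 2/√4)) = (1 - 6)*(0*(5 - 2/2)) = -0*(5 - 1*1) = -0*(5 - 1) = -0*4 = -5*0 = 0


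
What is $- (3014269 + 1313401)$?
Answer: $-4327670$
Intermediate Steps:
$- (3014269 + 1313401) = \left(-1\right) 4327670 = -4327670$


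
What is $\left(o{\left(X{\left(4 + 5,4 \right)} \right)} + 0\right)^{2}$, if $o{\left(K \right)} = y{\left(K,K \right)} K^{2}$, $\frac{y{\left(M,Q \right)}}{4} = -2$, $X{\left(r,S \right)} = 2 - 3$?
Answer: $64$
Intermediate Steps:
$X{\left(r,S \right)} = -1$ ($X{\left(r,S \right)} = 2 - 3 = -1$)
$y{\left(M,Q \right)} = -8$ ($y{\left(M,Q \right)} = 4 \left(-2\right) = -8$)
$o{\left(K \right)} = - 8 K^{2}$
$\left(o{\left(X{\left(4 + 5,4 \right)} \right)} + 0\right)^{2} = \left(- 8 \left(-1\right)^{2} + 0\right)^{2} = \left(\left(-8\right) 1 + 0\right)^{2} = \left(-8 + 0\right)^{2} = \left(-8\right)^{2} = 64$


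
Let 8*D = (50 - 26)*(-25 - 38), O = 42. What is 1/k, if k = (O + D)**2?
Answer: 1/21609 ≈ 4.6277e-5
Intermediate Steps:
D = -189 (D = ((50 - 26)*(-25 - 38))/8 = (24*(-63))/8 = (1/8)*(-1512) = -189)
k = 21609 (k = (42 - 189)**2 = (-147)**2 = 21609)
1/k = 1/21609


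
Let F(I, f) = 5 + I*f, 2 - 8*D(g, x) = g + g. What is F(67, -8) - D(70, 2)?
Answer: -2055/4 ≈ -513.75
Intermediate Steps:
D(g, x) = ¼ - g/4 (D(g, x) = ¼ - (g + g)/8 = ¼ - g/4)
F(67, -8) - D(70, 2) = (5 + 67*(-8)) - (¼ - ¼*70) = (5 - 536) - (¼ - 35/2) = -531 - 1*(-69/4) = -531 + 69/4 = -2055/4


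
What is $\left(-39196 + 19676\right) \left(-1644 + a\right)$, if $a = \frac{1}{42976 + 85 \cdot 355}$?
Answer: $\frac{2347479943360}{73151} \approx 3.2091 \cdot 10^{7}$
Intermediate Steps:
$a = \frac{1}{73151}$ ($a = \frac{1}{42976 + 30175} = \frac{1}{73151} \approx 1.367 \cdot 10^{-5}$)
$\left(-39196 + 19676\right) \left(-1644 + a\right) = \left(-39196 + 19676\right) \left(-1644 + \frac{1}{73151}\right) = \left(-19520\right) \left(- \frac{120260243}{73151}\right) = \frac{2347479943360}{73151}$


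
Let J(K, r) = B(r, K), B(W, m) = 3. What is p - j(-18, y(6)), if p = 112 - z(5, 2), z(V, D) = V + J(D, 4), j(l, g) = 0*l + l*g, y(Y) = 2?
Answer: 140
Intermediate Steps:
J(K, r) = 3
j(l, g) = g*l (j(l, g) = 0 + g*l = g*l)
z(V, D) = 3 + V (z(V, D) = V + 3 = 3 + V)
p = 104 (p = 112 - (3 + 5) = 112 - 1*8 = 112 - 8 = 104)
p - j(-18, y(6)) = 104 - 2*(-18) = 104 - 1*(-36) = 104 + 36 = 140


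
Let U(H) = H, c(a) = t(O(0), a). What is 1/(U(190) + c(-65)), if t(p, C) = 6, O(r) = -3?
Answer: 1/196 ≈ 0.0051020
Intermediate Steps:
c(a) = 6
1/(U(190) + c(-65)) = 1/(190 + 6) = 1/196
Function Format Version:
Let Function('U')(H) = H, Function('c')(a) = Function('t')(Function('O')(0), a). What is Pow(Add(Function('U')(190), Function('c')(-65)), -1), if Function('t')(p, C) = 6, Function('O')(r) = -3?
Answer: Rational(1, 196) ≈ 0.0051020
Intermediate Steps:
Function('c')(a) = 6
Pow(Add(Function('U')(190), Function('c')(-65)), -1) = Pow(Add(190, 6), -1) = Pow(196, -1) = Rational(1, 196)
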